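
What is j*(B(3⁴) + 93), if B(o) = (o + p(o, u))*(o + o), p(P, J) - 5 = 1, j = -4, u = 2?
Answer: -56748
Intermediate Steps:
p(P, J) = 6 (p(P, J) = 5 + 1 = 6)
B(o) = 2*o*(6 + o) (B(o) = (o + 6)*(o + o) = (6 + o)*(2*o) = 2*o*(6 + o))
j*(B(3⁴) + 93) = -4*(2*3⁴*(6 + 3⁴) + 93) = -4*(2*81*(6 + 81) + 93) = -4*(2*81*87 + 93) = -4*(14094 + 93) = -4*14187 = -56748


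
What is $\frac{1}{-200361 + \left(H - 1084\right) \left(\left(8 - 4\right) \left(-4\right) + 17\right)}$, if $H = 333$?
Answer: $- \frac{1}{201112} \approx -4.9724 \cdot 10^{-6}$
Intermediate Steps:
$\frac{1}{-200361 + \left(H - 1084\right) \left(\left(8 - 4\right) \left(-4\right) + 17\right)} = \frac{1}{-200361 + \left(333 - 1084\right) \left(\left(8 - 4\right) \left(-4\right) + 17\right)} = \frac{1}{-200361 - 751 \left(\left(8 - 4\right) \left(-4\right) + 17\right)} = \frac{1}{-200361 - 751 \left(4 \left(-4\right) + 17\right)} = \frac{1}{-200361 - 751 \left(-16 + 17\right)} = \frac{1}{-200361 - 751} = \frac{1}{-201112} = - \frac{1}{201112}$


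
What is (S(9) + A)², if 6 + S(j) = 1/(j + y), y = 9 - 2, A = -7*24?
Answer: 7745089/256 ≈ 30254.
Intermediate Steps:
A = -168
y = 7
S(j) = -6 + 1/(7 + j) (S(j) = -6 + 1/(j + 7) = -6 + 1/(7 + j))
(S(9) + A)² = ((-41 - 6*9)/(7 + 9) - 168)² = ((-41 - 54)/16 - 168)² = ((1/16)*(-95) - 168)² = (-95/16 - 168)² = (-2783/16)² = 7745089/256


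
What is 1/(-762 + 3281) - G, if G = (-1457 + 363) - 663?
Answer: 4425884/2519 ≈ 1757.0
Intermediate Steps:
G = -1757 (G = -1094 - 663 = -1757)
1/(-762 + 3281) - G = 1/(-762 + 3281) - 1*(-1757) = 1/2519 + 1757 = 4425884/2519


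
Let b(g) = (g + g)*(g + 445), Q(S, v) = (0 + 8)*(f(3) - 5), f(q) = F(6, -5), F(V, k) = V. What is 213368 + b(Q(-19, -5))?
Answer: 220616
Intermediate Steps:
f(q) = 6
Q(S, v) = 8 (Q(S, v) = (0 + 8)*(6 - 5) = 8*1 = 8)
b(g) = 2*g*(445 + g) (b(g) = (2*g)*(445 + g) = 2*g*(445 + g))
213368 + b(Q(-19, -5)) = 213368 + 2*8*(445 + 8) = 213368 + 2*8*453 = 213368 + 7248 = 220616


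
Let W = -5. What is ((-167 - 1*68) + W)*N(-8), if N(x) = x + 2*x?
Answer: 5760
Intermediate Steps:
N(x) = 3*x
((-167 - 1*68) + W)*N(-8) = ((-167 - 1*68) - 5)*(3*(-8)) = ((-167 - 68) - 5)*(-24) = (-235 - 5)*(-24) = -240*(-24) = 5760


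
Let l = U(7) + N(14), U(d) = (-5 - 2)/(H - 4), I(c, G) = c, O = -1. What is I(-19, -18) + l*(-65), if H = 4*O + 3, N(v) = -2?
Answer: 20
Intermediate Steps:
H = -1 (H = 4*(-1) + 3 = -4 + 3 = -1)
U(d) = 7/5 (U(d) = (-5 - 2)/(-1 - 4) = -7/(-5) = -7*(-⅕) = 7/5)
l = -⅗ (l = 7/5 - 2 = -⅗ ≈ -0.60000)
I(-19, -18) + l*(-65) = -19 - ⅗*(-65) = -19 + 39 = 20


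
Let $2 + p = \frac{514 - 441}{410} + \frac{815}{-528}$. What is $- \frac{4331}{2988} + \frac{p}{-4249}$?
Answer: $- \frac{165899112913}{114518028240} \approx -1.4487$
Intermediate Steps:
$p = - \frac{364283}{108240}$ ($p = -2 + \left(\frac{514 - 441}{410} + \frac{815}{-528}\right) = -2 + \left(73 \cdot \frac{1}{410} + 815 \left(- \frac{1}{528}\right)\right) = -2 + \left(\frac{73}{410} - \frac{815}{528}\right) = -2 - \frac{147803}{108240} = - \frac{364283}{108240} \approx -3.3655$)
$- \frac{4331}{2988} + \frac{p}{-4249} = - \frac{4331}{2988} - \frac{364283}{108240 \left(-4249\right)} = \left(-4331\right) \frac{1}{2988} - - \frac{364283}{459911760} = - \frac{4331}{2988} + \frac{364283}{459911760} = - \frac{165899112913}{114518028240}$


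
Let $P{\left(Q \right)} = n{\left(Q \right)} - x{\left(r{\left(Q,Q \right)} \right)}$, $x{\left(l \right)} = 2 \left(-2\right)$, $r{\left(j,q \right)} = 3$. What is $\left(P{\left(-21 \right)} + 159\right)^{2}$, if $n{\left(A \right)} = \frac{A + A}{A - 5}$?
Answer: $\frac{4579600}{169} \approx 27098.0$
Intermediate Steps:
$x{\left(l \right)} = -4$
$n{\left(A \right)} = \frac{2 A}{-5 + A}$
$P{\left(Q \right)} = 4 + \frac{2 Q}{-5 + Q}$ ($P{\left(Q \right)} = \frac{2 Q}{-5 + Q} - -4 = \frac{2 Q}{-5 + Q} + 4 = 4 + \frac{2 Q}{-5 + Q}$)
$\left(P{\left(-21 \right)} + 159\right)^{2} = \left(\frac{2 \left(-10 + 3 \left(-21\right)\right)}{-5 - 21} + 159\right)^{2} = \left(\frac{2 \left(-10 - 63\right)}{-26} + 159\right)^{2} = \left(2 \left(- \frac{1}{26}\right) \left(-73\right) + 159\right)^{2} = \left(\frac{73}{13} + 159\right)^{2} = \left(\frac{2140}{13}\right)^{2} = \frac{4579600}{169}$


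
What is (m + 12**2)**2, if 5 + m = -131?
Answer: 64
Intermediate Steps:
m = -136 (m = -5 - 131 = -136)
(m + 12**2)**2 = (-136 + 12**2)**2 = (-136 + 144)**2 = 8**2 = 64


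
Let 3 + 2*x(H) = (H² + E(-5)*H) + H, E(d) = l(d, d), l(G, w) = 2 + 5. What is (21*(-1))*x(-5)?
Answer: 189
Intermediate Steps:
l(G, w) = 7
E(d) = 7
x(H) = -3/2 + H²/2 + 4*H (x(H) = -3/2 + ((H² + 7*H) + H)/2 = -3/2 + (H² + 8*H)/2 = -3/2 + (H²/2 + 4*H) = -3/2 + H²/2 + 4*H)
(21*(-1))*x(-5) = (21*(-1))*(-3/2 + (½)*(-5)² + 4*(-5)) = -21*(-3/2 + (½)*25 - 20) = -21*(-3/2 + 25/2 - 20) = -21*(-9) = 189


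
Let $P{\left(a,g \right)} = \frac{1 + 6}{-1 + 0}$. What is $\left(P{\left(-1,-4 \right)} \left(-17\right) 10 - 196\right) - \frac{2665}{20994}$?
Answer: $\frac{20865371}{20994} \approx 993.87$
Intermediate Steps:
$P{\left(a,g \right)} = -7$ ($P{\left(a,g \right)} = \frac{7}{-1} = 7 \left(-1\right) = -7$)
$\left(P{\left(-1,-4 \right)} \left(-17\right) 10 - 196\right) - \frac{2665}{20994} = \left(\left(-7\right) \left(-17\right) 10 - 196\right) - \frac{2665}{20994} = \left(119 \cdot 10 - 196\right) - 2665 \cdot \frac{1}{20994} = \left(1190 - 196\right) - \frac{2665}{20994} = 994 - \frac{2665}{20994} = \frac{20865371}{20994}$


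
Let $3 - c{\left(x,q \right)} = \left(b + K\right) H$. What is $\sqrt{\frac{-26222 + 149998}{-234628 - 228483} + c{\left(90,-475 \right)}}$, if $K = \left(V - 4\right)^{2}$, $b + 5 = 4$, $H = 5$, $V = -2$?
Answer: $\frac{2 i \sqrt{9236617834587}}{463111} \approx 13.125 i$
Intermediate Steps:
$b = -1$ ($b = -5 + 4 = -1$)
$K = 36$ ($K = \left(-2 - 4\right)^{2} = \left(-6\right)^{2} = 36$)
$c{\left(x,q \right)} = -172$ ($c{\left(x,q \right)} = 3 - \left(-1 + 36\right) 5 = 3 - 35 \cdot 5 = 3 - 175 = -172$)
$\sqrt{\frac{-26222 + 149998}{-234628 - 228483} + c{\left(90,-475 \right)}} = \sqrt{\frac{-26222 + 149998}{-234628 - 228483} - 172} = \sqrt{\frac{123776}{-463111} - 172} = \sqrt{123776 \left(- \frac{1}{463111}\right) - 172} = \sqrt{- \frac{123776}{463111} - 172} = \sqrt{- \frac{79778868}{463111}} = \frac{2 i \sqrt{9236617834587}}{463111}$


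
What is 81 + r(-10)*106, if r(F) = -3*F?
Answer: 3261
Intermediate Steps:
81 + r(-10)*106 = 81 - 3*(-10)*106 = 81 + 30*106 = 81 + 3180 = 3261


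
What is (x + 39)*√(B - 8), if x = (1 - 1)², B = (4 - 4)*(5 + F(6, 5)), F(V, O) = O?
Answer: 78*I*√2 ≈ 110.31*I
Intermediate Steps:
B = 0 (B = (4 - 4)*(5 + 5) = 0*10 = 0)
x = 0 (x = 0² = 0)
(x + 39)*√(B - 8) = (0 + 39)*√(0 - 8) = 39*√(-8) = 39*(2*I*√2) = 78*I*√2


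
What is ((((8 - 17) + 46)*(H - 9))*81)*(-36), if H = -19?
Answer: 3020976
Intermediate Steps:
((((8 - 17) + 46)*(H - 9))*81)*(-36) = ((((8 - 17) + 46)*(-19 - 9))*81)*(-36) = (((-9 + 46)*(-28))*81)*(-36) = ((37*(-28))*81)*(-36) = -1036*81*(-36) = -83916*(-36) = 3020976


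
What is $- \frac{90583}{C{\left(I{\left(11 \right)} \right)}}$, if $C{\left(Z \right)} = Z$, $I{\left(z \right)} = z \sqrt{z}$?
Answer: $- \frac{90583 \sqrt{11}}{121} \approx -2482.9$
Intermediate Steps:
$I{\left(z \right)} = z^{\frac{3}{2}}$
$- \frac{90583}{C{\left(I{\left(11 \right)} \right)}} = - \frac{90583}{11^{\frac{3}{2}}} = - \frac{90583}{11 \sqrt{11}} = - 90583 \frac{\sqrt{11}}{121} = - \frac{90583 \sqrt{11}}{121}$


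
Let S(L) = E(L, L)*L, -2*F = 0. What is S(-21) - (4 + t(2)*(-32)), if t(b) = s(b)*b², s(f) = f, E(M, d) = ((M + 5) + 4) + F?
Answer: 504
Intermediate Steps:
F = 0 (F = -½*0 = 0)
E(M, d) = 9 + M (E(M, d) = ((M + 5) + 4) + 0 = ((5 + M) + 4) + 0 = (9 + M) + 0 = 9 + M)
t(b) = b³ (t(b) = b*b² = b³)
S(L) = L*(9 + L) (S(L) = (9 + L)*L = L*(9 + L))
S(-21) - (4 + t(2)*(-32)) = -21*(9 - 21) - (4 + 2³*(-32)) = -21*(-12) - (4 + 8*(-32)) = 252 - (4 - 256) = 252 - 1*(-252) = 252 + 252 = 504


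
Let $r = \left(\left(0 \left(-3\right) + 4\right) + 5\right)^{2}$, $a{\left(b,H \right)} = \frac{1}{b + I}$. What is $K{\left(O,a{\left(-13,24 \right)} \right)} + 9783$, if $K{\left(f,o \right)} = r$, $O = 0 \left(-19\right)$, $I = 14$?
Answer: $9864$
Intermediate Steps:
$a{\left(b,H \right)} = \frac{1}{14 + b}$ ($a{\left(b,H \right)} = \frac{1}{b + 14} = \frac{1}{14 + b}$)
$r = 81$ ($r = \left(\left(0 + 4\right) + 5\right)^{2} = \left(4 + 5\right)^{2} = 9^{2} = 81$)
$O = 0$
$K{\left(f,o \right)} = 81$
$K{\left(O,a{\left(-13,24 \right)} \right)} + 9783 = 81 + 9783 = 9864$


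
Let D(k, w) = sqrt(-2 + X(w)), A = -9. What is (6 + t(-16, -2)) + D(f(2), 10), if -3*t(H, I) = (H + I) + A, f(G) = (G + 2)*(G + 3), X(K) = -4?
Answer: 15 + I*sqrt(6) ≈ 15.0 + 2.4495*I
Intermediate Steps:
f(G) = (2 + G)*(3 + G)
D(k, w) = I*sqrt(6) (D(k, w) = sqrt(-2 - 4) = sqrt(-6) = I*sqrt(6))
t(H, I) = 3 - H/3 - I/3 (t(H, I) = -((H + I) - 9)/3 = -(-9 + H + I)/3 = 3 - H/3 - I/3)
(6 + t(-16, -2)) + D(f(2), 10) = (6 + (3 - 1/3*(-16) - 1/3*(-2))) + I*sqrt(6) = (6 + (3 + 16/3 + 2/3)) + I*sqrt(6) = (6 + 9) + I*sqrt(6) = 15 + I*sqrt(6)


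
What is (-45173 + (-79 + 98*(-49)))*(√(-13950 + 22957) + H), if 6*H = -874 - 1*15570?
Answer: 411543988/3 - 50054*√9007 ≈ 1.3243e+8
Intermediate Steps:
H = -8222/3 (H = (-874 - 1*15570)/6 = (-874 - 15570)/6 = (⅙)*(-16444) = -8222/3 ≈ -2740.7)
(-45173 + (-79 + 98*(-49)))*(√(-13950 + 22957) + H) = (-45173 + (-79 + 98*(-49)))*(√(-13950 + 22957) - 8222/3) = (-45173 + (-79 - 4802))*(√9007 - 8222/3) = (-45173 - 4881)*(-8222/3 + √9007) = -50054*(-8222/3 + √9007) = 411543988/3 - 50054*√9007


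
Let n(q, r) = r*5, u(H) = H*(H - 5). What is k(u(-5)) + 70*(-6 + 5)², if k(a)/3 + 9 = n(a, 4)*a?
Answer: 3043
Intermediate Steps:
u(H) = H*(-5 + H)
n(q, r) = 5*r
k(a) = -27 + 60*a (k(a) = -27 + 3*((5*4)*a) = -27 + 3*(20*a) = -27 + 60*a)
k(u(-5)) + 70*(-6 + 5)² = (-27 + 60*(-5*(-5 - 5))) + 70*(-6 + 5)² = (-27 + 60*(-5*(-10))) + 70*(-1)² = (-27 + 60*50) + 70*1 = (-27 + 3000) + 70 = 2973 + 70 = 3043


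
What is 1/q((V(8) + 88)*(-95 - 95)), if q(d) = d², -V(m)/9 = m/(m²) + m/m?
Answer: 16/3502864225 ≈ 4.5677e-9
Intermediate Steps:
V(m) = -9 - 9/m (V(m) = -9*(m/(m²) + m/m) = -9*(m/m² + 1) = -9*(1/m + 1) = -9*(1 + 1/m) = -9 - 9/m)
1/q((V(8) + 88)*(-95 - 95)) = 1/((((-9 - 9/8) + 88)*(-95 - 95))²) = 1/((((-9 - 9*⅛) + 88)*(-190))²) = 1/((((-9 - 9/8) + 88)*(-190))²) = 1/(((-81/8 + 88)*(-190))²) = 1/(((623/8)*(-190))²) = 1/((-59185/4)²) = 1/(3502864225/16) = 16/3502864225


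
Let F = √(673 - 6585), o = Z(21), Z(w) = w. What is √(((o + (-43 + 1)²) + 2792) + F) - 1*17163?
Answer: -17163 + √(4577 + 2*I*√1478) ≈ -17095.0 + 0.56824*I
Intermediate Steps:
o = 21
F = 2*I*√1478 (F = √(-5912) = 2*I*√1478 ≈ 76.89*I)
√(((o + (-43 + 1)²) + 2792) + F) - 1*17163 = √(((21 + (-43 + 1)²) + 2792) + 2*I*√1478) - 1*17163 = √(((21 + (-42)²) + 2792) + 2*I*√1478) - 17163 = √(((21 + 1764) + 2792) + 2*I*√1478) - 17163 = √((1785 + 2792) + 2*I*√1478) - 17163 = √(4577 + 2*I*√1478) - 17163 = -17163 + √(4577 + 2*I*√1478)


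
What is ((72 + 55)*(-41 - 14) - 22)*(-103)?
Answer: 721721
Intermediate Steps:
((72 + 55)*(-41 - 14) - 22)*(-103) = (127*(-55) - 22)*(-103) = (-6985 - 22)*(-103) = -7007*(-103) = 721721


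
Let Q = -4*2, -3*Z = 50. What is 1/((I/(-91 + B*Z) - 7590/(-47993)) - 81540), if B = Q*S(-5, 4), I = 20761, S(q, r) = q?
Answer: -9917099/808910424819 ≈ -1.2260e-5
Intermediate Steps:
Z = -50/3 (Z = -1/3*50 = -50/3 ≈ -16.667)
Q = -8
B = 40 (B = -8*(-5) = 40)
1/((I/(-91 + B*Z) - 7590/(-47993)) - 81540) = 1/((20761/(-91 + 40*(-50/3)) - 7590/(-47993)) - 81540) = 1/((20761/(-91 - 2000/3) - 7590*(-1/47993)) - 81540) = 1/((20761/(-2273/3) + 690/4363) - 81540) = 1/((20761*(-3/2273) + 690/4363) - 81540) = 1/((-62283/2273 + 690/4363) - 81540) = 1/(-270172359/9917099 - 81540) = 1/(-808910424819/9917099) = -9917099/808910424819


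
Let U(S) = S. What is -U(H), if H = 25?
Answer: -25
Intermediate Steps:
-U(H) = -1*25 = -25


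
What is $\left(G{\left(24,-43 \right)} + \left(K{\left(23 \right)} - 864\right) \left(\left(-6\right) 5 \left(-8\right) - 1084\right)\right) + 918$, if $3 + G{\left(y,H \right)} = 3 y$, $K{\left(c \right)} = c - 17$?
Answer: $725139$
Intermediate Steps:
$K{\left(c \right)} = -17 + c$
$G{\left(y,H \right)} = -3 + 3 y$
$\left(G{\left(24,-43 \right)} + \left(K{\left(23 \right)} - 864\right) \left(\left(-6\right) 5 \left(-8\right) - 1084\right)\right) + 918 = \left(\left(-3 + 3 \cdot 24\right) + \left(\left(-17 + 23\right) - 864\right) \left(\left(-6\right) 5 \left(-8\right) - 1084\right)\right) + 918 = \left(\left(-3 + 72\right) + \left(6 - 864\right) \left(\left(-30\right) \left(-8\right) - 1084\right)\right) + 918 = \left(69 - 858 \left(240 - 1084\right)\right) + 918 = \left(69 - -724152\right) + 918 = \left(69 + 724152\right) + 918 = 724221 + 918 = 725139$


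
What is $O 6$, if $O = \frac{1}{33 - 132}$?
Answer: $- \frac{2}{33} \approx -0.060606$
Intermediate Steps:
$O = - \frac{1}{99}$ ($O = \frac{1}{-99} = - \frac{1}{99} \approx -0.010101$)
$O 6 = \left(- \frac{1}{99}\right) 6 = - \frac{2}{33}$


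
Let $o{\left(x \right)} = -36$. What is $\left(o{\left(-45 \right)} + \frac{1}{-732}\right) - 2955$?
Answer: $- \frac{2189413}{732} \approx -2991.0$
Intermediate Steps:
$\left(o{\left(-45 \right)} + \frac{1}{-732}\right) - 2955 = \left(-36 + \frac{1}{-732}\right) - 2955 = \left(-36 - \frac{1}{732}\right) - 2955 = - \frac{26353}{732} - 2955 = - \frac{2189413}{732}$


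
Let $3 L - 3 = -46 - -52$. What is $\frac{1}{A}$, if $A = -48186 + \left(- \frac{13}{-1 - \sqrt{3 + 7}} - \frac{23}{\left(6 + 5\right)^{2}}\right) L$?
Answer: $- \frac{1058344529}{51002575028919} - \frac{190333 \sqrt{10}}{102005150057838} \approx -2.0757 \cdot 10^{-5}$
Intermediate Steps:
$L = 3$ ($L = 1 + \frac{-46 - -52}{3} = 1 + \frac{-46 + 52}{3} = 1 + \frac{1}{3} \cdot 6 = 1 + 2 = 3$)
$A = - \frac{5830575}{121} - \frac{39}{-1 - \sqrt{10}}$ ($A = -48186 + \left(- \frac{13}{-1 - \sqrt{3 + 7}} - \frac{23}{\left(6 + 5\right)^{2}}\right) 3 = -48186 + \left(- \frac{13}{-1 - \sqrt{10}} - \frac{23}{11^{2}}\right) 3 = -48186 + \left(- \frac{13}{-1 - \sqrt{10}} - \frac{23}{121}\right) 3 = -48186 + \left(- \frac{23}{121} - \frac{13}{-1 - \sqrt{10}}\right) 3 = -48186 - \left(\frac{69}{121} + \frac{39}{-1 - \sqrt{10}}\right) = - \frac{5830575}{121} - \frac{39}{-1 - \sqrt{10}} \approx -48177.0$)
$\frac{1}{A} = \frac{1}{- \frac{17493298}{363} + \frac{13 \sqrt{10}}{3}}$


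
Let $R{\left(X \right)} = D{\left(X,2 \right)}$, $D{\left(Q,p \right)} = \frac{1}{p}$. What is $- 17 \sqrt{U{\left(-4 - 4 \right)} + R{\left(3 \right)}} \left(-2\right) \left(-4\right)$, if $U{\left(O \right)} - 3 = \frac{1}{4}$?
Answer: $- 68 \sqrt{15} \approx -263.36$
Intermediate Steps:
$U{\left(O \right)} = \frac{13}{4}$ ($U{\left(O \right)} = 3 + \frac{1}{4} = \frac{13}{4}$)
$R{\left(X \right)} = \frac{1}{2}$
$- 17 \sqrt{U{\left(-4 - 4 \right)} + R{\left(3 \right)}} \left(-2\right) \left(-4\right) = - 17 \sqrt{\frac{13}{4} + \frac{1}{2}} \left(-2\right) \left(-4\right) = - 17 \sqrt{\frac{15}{4}} \left(-2\right) \left(-4\right) = - 17 \frac{\sqrt{15}}{2} \left(-2\right) \left(-4\right) = - 17 - \sqrt{15} \left(-4\right) = - 17 \cdot 4 \sqrt{15} = - 68 \sqrt{15}$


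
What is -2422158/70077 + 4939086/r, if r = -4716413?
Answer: -3923337936292/110170691267 ≈ -35.611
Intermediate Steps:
-2422158/70077 + 4939086/r = -2422158/70077 + 4939086/(-4716413) = -2422158*1/70077 + 4939086*(-1/4716413) = -807386/23359 - 4939086/4716413 = -3923337936292/110170691267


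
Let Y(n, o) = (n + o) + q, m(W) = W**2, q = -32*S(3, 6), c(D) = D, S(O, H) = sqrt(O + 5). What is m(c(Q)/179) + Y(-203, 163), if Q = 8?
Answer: -1281576/32041 - 64*sqrt(2) ≈ -130.51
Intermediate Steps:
S(O, H) = sqrt(5 + O)
q = -64*sqrt(2) (q = -32*sqrt(5 + 3) = -64*sqrt(2) ≈ -90.510)
Y(n, o) = n + o - 64*sqrt(2) (Y(n, o) = (n + o) - 64*sqrt(2) = n + o - 64*sqrt(2))
m(c(Q)/179) + Y(-203, 163) = (8/179)**2 + (-203 + 163 - 64*sqrt(2)) = (8*(1/179))**2 + (-40 - 64*sqrt(2)) = (8/179)**2 + (-40 - 64*sqrt(2)) = 64/32041 + (-40 - 64*sqrt(2)) = -1281576/32041 - 64*sqrt(2)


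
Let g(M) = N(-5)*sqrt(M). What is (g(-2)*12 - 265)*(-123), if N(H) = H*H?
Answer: 32595 - 36900*I*sqrt(2) ≈ 32595.0 - 52185.0*I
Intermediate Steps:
N(H) = H**2
g(M) = 25*sqrt(M) (g(M) = (-5)**2*sqrt(M) = 25*sqrt(M))
(g(-2)*12 - 265)*(-123) = ((25*sqrt(-2))*12 - 265)*(-123) = ((25*(I*sqrt(2)))*12 - 265)*(-123) = ((25*I*sqrt(2))*12 - 265)*(-123) = (300*I*sqrt(2) - 265)*(-123) = (-265 + 300*I*sqrt(2))*(-123) = 32595 - 36900*I*sqrt(2)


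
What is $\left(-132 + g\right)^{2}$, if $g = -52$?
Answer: $33856$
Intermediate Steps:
$\left(-132 + g\right)^{2} = \left(-132 - 52\right)^{2} = \left(-184\right)^{2} = 33856$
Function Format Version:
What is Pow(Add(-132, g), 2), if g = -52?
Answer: 33856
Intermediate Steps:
Pow(Add(-132, g), 2) = Pow(Add(-132, -52), 2) = Pow(-184, 2) = 33856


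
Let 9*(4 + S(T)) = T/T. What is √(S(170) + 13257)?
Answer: √119278/3 ≈ 115.12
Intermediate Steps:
S(T) = -35/9 (S(T) = -4 + (T/T)/9 = -4 + (⅑)*1 = -4 + ⅑ = -35/9)
√(S(170) + 13257) = √(-35/9 + 13257) = √(119278/9) = √119278/3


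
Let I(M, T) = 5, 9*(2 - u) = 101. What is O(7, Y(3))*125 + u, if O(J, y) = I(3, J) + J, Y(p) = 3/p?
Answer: 13417/9 ≈ 1490.8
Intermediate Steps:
u = -83/9 (u = 2 - ⅑*101 = 2 - 101/9 = -83/9 ≈ -9.2222)
O(J, y) = 5 + J
O(7, Y(3))*125 + u = (5 + 7)*125 - 83/9 = 12*125 - 83/9 = 1500 - 83/9 = 13417/9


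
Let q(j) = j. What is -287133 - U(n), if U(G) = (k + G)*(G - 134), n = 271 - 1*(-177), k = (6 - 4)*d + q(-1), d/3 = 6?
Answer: -438795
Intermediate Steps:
d = 18 (d = 3*6 = 18)
k = 35 (k = (6 - 4)*18 - 1 = 2*18 - 1 = 36 - 1 = 35)
n = 448 (n = 271 + 177 = 448)
U(G) = (-134 + G)*(35 + G) (U(G) = (35 + G)*(G - 134) = (35 + G)*(-134 + G) = (-134 + G)*(35 + G))
-287133 - U(n) = -287133 - (-4690 + 448² - 99*448) = -287133 - (-4690 + 200704 - 44352) = -287133 - 1*151662 = -287133 - 151662 = -438795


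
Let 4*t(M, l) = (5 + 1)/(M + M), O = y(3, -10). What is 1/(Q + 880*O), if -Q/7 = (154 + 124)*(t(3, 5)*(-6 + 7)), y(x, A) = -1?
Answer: -2/2733 ≈ -0.00073180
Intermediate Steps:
O = -1
t(M, l) = 3/(4*M) (t(M, l) = ((5 + 1)/(M + M))/4 = (6/((2*M)))/4 = (6*(1/(2*M)))/4 = (3/M)/4 = 3/(4*M))
Q = -973/2 (Q = -7*(154 + 124)*((¾)/3)*(-6 + 7) = -1946*((¾)*(⅓))*1 = -1946*(¼)*1 = -1946/4 = -7*139/2 = -973/2 ≈ -486.50)
1/(Q + 880*O) = 1/(-973/2 + 880*(-1)) = 1/(-973/2 - 880) = 1/(-2733/2) = -2/2733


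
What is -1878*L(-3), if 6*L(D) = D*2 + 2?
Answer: 1252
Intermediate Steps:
L(D) = ⅓ + D/3 (L(D) = (D*2 + 2)/6 = (2*D + 2)/6 = (2 + 2*D)/6 = ⅓ + D/3)
-1878*L(-3) = -1878*(⅓ + (⅓)*(-3)) = -1878*(⅓ - 1) = -1878*(-⅔) = 1252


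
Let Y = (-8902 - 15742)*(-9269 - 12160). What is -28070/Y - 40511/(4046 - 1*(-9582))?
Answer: -5348522693749/1799224012332 ≈ -2.9727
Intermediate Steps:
Y = 528096276 (Y = -24644*(-21429) = 528096276)
-28070/Y - 40511/(4046 - 1*(-9582)) = -28070/528096276 - 40511/(4046 - 1*(-9582)) = -28070*1/528096276 - 40511/(4046 + 9582) = -14035/264048138 - 40511/13628 = -5348522693749/1799224012332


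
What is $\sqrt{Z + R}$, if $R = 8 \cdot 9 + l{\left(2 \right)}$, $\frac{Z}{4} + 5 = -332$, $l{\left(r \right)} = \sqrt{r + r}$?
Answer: $7 i \sqrt{26} \approx 35.693 i$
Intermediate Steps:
$l{\left(r \right)} = \sqrt{2} \sqrt{r}$ ($l{\left(r \right)} = \sqrt{2 r} = \sqrt{2} \sqrt{r}$)
$Z = -1348$ ($Z = -20 + 4 \left(-332\right) = -20 - 1328 = -1348$)
$R = 74$ ($R = 8 \cdot 9 + \sqrt{2} \sqrt{2} = 72 + 2 = 74$)
$\sqrt{Z + R} = \sqrt{-1348 + 74} = \sqrt{-1274} = 7 i \sqrt{26}$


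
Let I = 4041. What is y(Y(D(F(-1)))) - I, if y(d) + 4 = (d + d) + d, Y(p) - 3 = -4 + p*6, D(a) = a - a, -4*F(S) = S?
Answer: -4048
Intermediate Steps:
F(S) = -S/4
D(a) = 0
Y(p) = -1 + 6*p (Y(p) = 3 + (-4 + p*6) = 3 + (-4 + 6*p) = -1 + 6*p)
y(d) = -4 + 3*d (y(d) = -4 + ((d + d) + d) = -4 + (2*d + d) = -4 + 3*d)
y(Y(D(F(-1)))) - I = (-4 + 3*(-1 + 6*0)) - 1*4041 = (-4 + 3*(-1 + 0)) - 4041 = (-4 + 3*(-1)) - 4041 = (-4 - 3) - 4041 = -7 - 4041 = -4048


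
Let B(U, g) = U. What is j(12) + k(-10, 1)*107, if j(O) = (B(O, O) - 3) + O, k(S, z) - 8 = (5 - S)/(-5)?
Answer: 556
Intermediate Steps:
k(S, z) = 7 + S/5 (k(S, z) = 8 + (5 - S)/(-5) = 8 + (5 - S)*(-1/5) = 8 + (-1 + S/5) = 7 + S/5)
j(O) = -3 + 2*O (j(O) = (O - 3) + O = (-3 + O) + O = -3 + 2*O)
j(12) + k(-10, 1)*107 = (-3 + 2*12) + (7 + (1/5)*(-10))*107 = (-3 + 24) + (7 - 2)*107 = 21 + 5*107 = 21 + 535 = 556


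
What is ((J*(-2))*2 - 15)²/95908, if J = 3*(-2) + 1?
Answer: 25/95908 ≈ 0.00026067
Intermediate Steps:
J = -5 (J = -6 + 1 = -5)
((J*(-2))*2 - 15)²/95908 = (-5*(-2)*2 - 15)²/95908 = (10*2 - 15)²*(1/95908) = (20 - 15)²*(1/95908) = 5²*(1/95908) = 25*(1/95908) = 25/95908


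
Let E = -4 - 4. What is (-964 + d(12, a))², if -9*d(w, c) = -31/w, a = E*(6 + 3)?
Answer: 10832854561/11664 ≈ 9.2874e+5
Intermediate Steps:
E = -8
a = -72 (a = -8*(6 + 3) = -8*9 = -72)
d(w, c) = 31/(9*w) (d(w, c) = -(-31)/(9*w) = 31/(9*w))
(-964 + d(12, a))² = (-964 + (31/9)/12)² = (-964 + (31/9)*(1/12))² = (-964 + 31/108)² = (-104081/108)² = 10832854561/11664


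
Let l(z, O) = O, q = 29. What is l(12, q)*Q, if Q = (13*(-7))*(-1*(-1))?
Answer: -2639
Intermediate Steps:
Q = -91 (Q = -91*1 = -91)
l(12, q)*Q = 29*(-91) = -2639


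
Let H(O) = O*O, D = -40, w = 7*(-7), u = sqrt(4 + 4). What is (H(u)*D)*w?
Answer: 15680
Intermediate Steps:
u = 2*sqrt(2) (u = sqrt(8) = 2*sqrt(2) ≈ 2.8284)
w = -49
H(O) = O**2
(H(u)*D)*w = ((2*sqrt(2))**2*(-40))*(-49) = (8*(-40))*(-49) = -320*(-49) = 15680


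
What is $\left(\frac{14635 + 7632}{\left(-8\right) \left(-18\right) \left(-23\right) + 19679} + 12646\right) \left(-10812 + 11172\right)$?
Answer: $\frac{74519765640}{16367} \approx 4.553 \cdot 10^{6}$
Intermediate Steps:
$\left(\frac{14635 + 7632}{\left(-8\right) \left(-18\right) \left(-23\right) + 19679} + 12646\right) \left(-10812 + 11172\right) = \left(\frac{22267}{144 \left(-23\right) + 19679} + 12646\right) 360 = \left(\frac{22267}{-3312 + 19679} + 12646\right) 360 = \left(\frac{22267}{16367} + 12646\right) 360 = \frac{206999349}{16367} \cdot 360 = \frac{74519765640}{16367}$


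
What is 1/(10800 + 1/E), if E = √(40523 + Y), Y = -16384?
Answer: 260701200/2815572959999 - √24139/2815572959999 ≈ 9.2593e-5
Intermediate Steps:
E = √24139 (E = √(40523 - 16384) = √24139 ≈ 155.37)
1/(10800 + 1/E) = 1/(10800 + 1/(√24139)) = 1/(10800 + √24139/24139)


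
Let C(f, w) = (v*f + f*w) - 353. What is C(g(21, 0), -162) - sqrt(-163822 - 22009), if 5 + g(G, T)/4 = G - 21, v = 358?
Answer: -4273 - I*sqrt(185831) ≈ -4273.0 - 431.08*I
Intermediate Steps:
g(G, T) = -104 + 4*G (g(G, T) = -20 + 4*(G - 21) = -20 + 4*(-21 + G) = -20 + (-84 + 4*G) = -104 + 4*G)
C(f, w) = -353 + 358*f + f*w (C(f, w) = (358*f + f*w) - 353 = -353 + 358*f + f*w)
C(g(21, 0), -162) - sqrt(-163822 - 22009) = (-353 + 358*(-104 + 4*21) + (-104 + 4*21)*(-162)) - sqrt(-163822 - 22009) = (-353 + 358*(-104 + 84) + (-104 + 84)*(-162)) - sqrt(-185831) = (-353 + 358*(-20) - 20*(-162)) - I*sqrt(185831) = (-353 - 7160 + 3240) - I*sqrt(185831) = -4273 - I*sqrt(185831)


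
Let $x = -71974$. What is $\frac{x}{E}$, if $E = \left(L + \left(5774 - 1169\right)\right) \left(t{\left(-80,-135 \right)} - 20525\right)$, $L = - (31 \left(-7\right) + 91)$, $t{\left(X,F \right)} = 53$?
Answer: $\frac{35987}{48426516} \approx 0.00074313$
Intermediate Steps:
$L = 126$ ($L = - (-217 + 91) = \left(-1\right) \left(-126\right) = 126$)
$E = -96853032$ ($E = \left(126 + \left(5774 - 1169\right)\right) \left(53 - 20525\right) = \left(126 + \left(5774 - 1169\right)\right) \left(-20472\right) = \left(126 + 4605\right) \left(-20472\right) = 4731 \left(-20472\right) = -96853032$)
$\frac{x}{E} = - \frac{71974}{-96853032} = \left(-71974\right) \left(- \frac{1}{96853032}\right) = \frac{35987}{48426516}$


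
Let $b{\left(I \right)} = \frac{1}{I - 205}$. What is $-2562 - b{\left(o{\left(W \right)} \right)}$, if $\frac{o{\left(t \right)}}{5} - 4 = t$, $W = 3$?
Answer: $- \frac{435539}{170} \approx -2562.0$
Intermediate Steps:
$o{\left(t \right)} = 20 + 5 t$
$b{\left(I \right)} = \frac{1}{-205 + I}$
$-2562 - b{\left(o{\left(W \right)} \right)} = -2562 - \frac{1}{-205 + \left(20 + 5 \cdot 3\right)} = -2562 - \frac{1}{-205 + \left(20 + 15\right)} = -2562 - \frac{1}{-205 + 35} = -2562 - \frac{1}{-170} = -2562 - - \frac{1}{170} = -2562 + \frac{1}{170} = - \frac{435539}{170}$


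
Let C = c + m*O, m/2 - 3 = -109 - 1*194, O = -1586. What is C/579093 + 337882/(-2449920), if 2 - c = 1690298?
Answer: -334235200891/236455253760 ≈ -1.4135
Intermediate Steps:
c = -1690296 (c = 2 - 1*1690298 = 2 - 1690298 = -1690296)
m = -600 (m = 6 + 2*(-109 - 1*194) = 6 + 2*(-109 - 194) = 6 + 2*(-303) = 6 - 606 = -600)
C = -738696 (C = -1690296 - 600*(-1586) = -1690296 + 951600 = -738696)
C/579093 + 337882/(-2449920) = -738696/579093 + 337882/(-2449920) = -738696*1/579093 + 337882*(-1/2449920) = -246232/193031 - 168941/1224960 = -334235200891/236455253760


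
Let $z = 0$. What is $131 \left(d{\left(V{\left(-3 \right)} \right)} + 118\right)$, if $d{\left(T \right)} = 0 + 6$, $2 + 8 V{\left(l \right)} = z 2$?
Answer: $16244$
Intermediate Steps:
$V{\left(l \right)} = - \frac{1}{4}$ ($V{\left(l \right)} = - \frac{1}{4} + \frac{0 \cdot 2}{8} = - \frac{1}{4} + \frac{1}{8} \cdot 0 = - \frac{1}{4} + 0 = - \frac{1}{4}$)
$d{\left(T \right)} = 6$
$131 \left(d{\left(V{\left(-3 \right)} \right)} + 118\right) = 131 \left(6 + 118\right) = 131 \cdot 124 = 16244$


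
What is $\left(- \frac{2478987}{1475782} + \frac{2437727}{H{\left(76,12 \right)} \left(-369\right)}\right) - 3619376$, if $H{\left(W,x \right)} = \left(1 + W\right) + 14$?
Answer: $- \frac{522923864649605}{144476046} \approx -3.6195 \cdot 10^{6}$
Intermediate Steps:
$H{\left(W,x \right)} = 15 + W$
$\left(- \frac{2478987}{1475782} + \frac{2437727}{H{\left(76,12 \right)} \left(-369\right)}\right) - 3619376 = \left(- \frac{2478987}{1475782} + \frac{2437727}{\left(15 + 76\right) \left(-369\right)}\right) - 3619376 = \left(\left(-2478987\right) \frac{1}{1475782} + \frac{2437727}{91 \left(-369\right)}\right) - 3619376 = \left(- \frac{354141}{210826} + \frac{2437727}{-33579}\right) - 3619376 = \left(- \frac{354141}{210826} + 2437727 \left(- \frac{1}{33579}\right)\right) - 3619376 = \left(- \frac{354141}{210826} - \frac{2437727}{33579}\right) - 3619376 = - \frac{10731182309}{144476046} - 3619376 = - \frac{522923864649605}{144476046}$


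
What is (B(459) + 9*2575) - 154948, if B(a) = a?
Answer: -131314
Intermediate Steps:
(B(459) + 9*2575) - 154948 = (459 + 9*2575) - 154948 = (459 + 23175) - 154948 = 23634 - 154948 = -131314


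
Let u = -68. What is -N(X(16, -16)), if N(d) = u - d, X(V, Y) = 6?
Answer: 74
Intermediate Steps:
N(d) = -68 - d
-N(X(16, -16)) = -(-68 - 1*6) = -(-68 - 6) = -1*(-74) = 74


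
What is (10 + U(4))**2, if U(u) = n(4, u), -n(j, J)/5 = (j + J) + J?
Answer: 2500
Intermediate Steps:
n(j, J) = -10*J - 5*j (n(j, J) = -5*((j + J) + J) = -5*((J + j) + J) = -5*(j + 2*J) = -10*J - 5*j)
U(u) = -20 - 10*u (U(u) = -10*u - 5*4 = -10*u - 20 = -20 - 10*u)
(10 + U(4))**2 = (10 + (-20 - 10*4))**2 = (10 + (-20 - 40))**2 = (10 - 60)**2 = (-50)**2 = 2500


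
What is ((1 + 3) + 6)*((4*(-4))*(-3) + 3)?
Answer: 510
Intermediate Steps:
((1 + 3) + 6)*((4*(-4))*(-3) + 3) = (4 + 6)*(-16*(-3) + 3) = 10*(48 + 3) = 10*51 = 510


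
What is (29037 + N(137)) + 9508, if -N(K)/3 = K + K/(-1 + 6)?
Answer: 190259/5 ≈ 38052.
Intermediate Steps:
N(K) = -18*K/5 (N(K) = -3*(K + K/(-1 + 6)) = -3*(K + K/5) = -18*K/5)
(29037 + N(137)) + 9508 = (29037 - 18/5*137) + 9508 = (29037 - 2466/5) + 9508 = 142719/5 + 9508 = 190259/5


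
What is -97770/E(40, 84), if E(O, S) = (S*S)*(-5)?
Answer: 3259/1176 ≈ 2.7713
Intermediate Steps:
E(O, S) = -5*S² (E(O, S) = S²*(-5) = -5*S²)
-97770/E(40, 84) = -97770/((-5*84²)) = -97770/((-5*7056)) = -97770/(-35280) = -97770*(-1/35280) = 3259/1176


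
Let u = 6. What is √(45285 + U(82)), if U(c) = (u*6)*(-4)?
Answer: √45141 ≈ 212.46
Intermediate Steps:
U(c) = -144 (U(c) = (6*6)*(-4) = 36*(-4) = -144)
√(45285 + U(82)) = √(45285 - 144) = √45141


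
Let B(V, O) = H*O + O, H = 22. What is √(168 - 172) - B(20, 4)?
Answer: -92 + 2*I ≈ -92.0 + 2.0*I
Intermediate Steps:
B(V, O) = 23*O (B(V, O) = 22*O + O = 23*O)
√(168 - 172) - B(20, 4) = √(168 - 172) - 23*4 = √(-4) - 1*92 = 2*I - 92 = -92 + 2*I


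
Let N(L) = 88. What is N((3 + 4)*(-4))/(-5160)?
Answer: -11/645 ≈ -0.017054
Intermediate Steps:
N((3 + 4)*(-4))/(-5160) = 88/(-5160) = 88*(-1/5160) = -11/645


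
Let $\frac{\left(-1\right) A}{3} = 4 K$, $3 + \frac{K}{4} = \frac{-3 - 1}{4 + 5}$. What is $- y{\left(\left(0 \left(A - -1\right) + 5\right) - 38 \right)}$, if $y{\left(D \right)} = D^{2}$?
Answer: $-1089$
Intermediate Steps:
$K = - \frac{124}{9}$ ($K = -12 + 4 \frac{-3 - 1}{4 + 5} = -12 + 4 \left(- \frac{4}{9}\right) = -12 - \frac{16}{9} = - \frac{124}{9} \approx -13.778$)
$A = \frac{496}{3}$ ($A = - 3 \cdot 4 \left(- \frac{124}{9}\right) = \left(-3\right) \left(- \frac{496}{9}\right) = \frac{496}{3} \approx 165.33$)
$- y{\left(\left(0 \left(A - -1\right) + 5\right) - 38 \right)} = - \left(\left(0 \left(\frac{496}{3} - -1\right) + 5\right) - 38\right)^{2} = - \left(\left(0 \left(\frac{496}{3} + 1\right) + 5\right) - 38\right)^{2} = - \left(\left(0 \cdot \frac{499}{3} + 5\right) - 38\right)^{2} = - \left(\left(0 + 5\right) - 38\right)^{2} = - \left(5 - 38\right)^{2} = - \left(-33\right)^{2} = \left(-1\right) 1089 = -1089$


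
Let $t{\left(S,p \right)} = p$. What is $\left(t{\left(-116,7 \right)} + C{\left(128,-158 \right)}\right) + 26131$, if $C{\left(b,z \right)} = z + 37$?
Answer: $26017$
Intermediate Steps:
$C{\left(b,z \right)} = 37 + z$
$\left(t{\left(-116,7 \right)} + C{\left(128,-158 \right)}\right) + 26131 = \left(7 + \left(37 - 158\right)\right) + 26131 = \left(7 - 121\right) + 26131 = -114 + 26131 = 26017$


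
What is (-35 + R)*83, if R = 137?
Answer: 8466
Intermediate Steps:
(-35 + R)*83 = (-35 + 137)*83 = 102*83 = 8466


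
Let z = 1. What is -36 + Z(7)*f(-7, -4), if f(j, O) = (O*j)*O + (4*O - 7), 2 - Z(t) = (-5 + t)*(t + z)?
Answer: 1854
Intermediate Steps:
Z(t) = 2 - (1 + t)*(-5 + t) (Z(t) = 2 - (-5 + t)*(t + 1) = 2 - (-5 + t)*(1 + t) = 2 - (1 + t)*(-5 + t))
f(j, O) = -7 + 4*O + j*O**2 (f(j, O) = j*O**2 + (-7 + 4*O) = -7 + 4*O + j*O**2)
-36 + Z(7)*f(-7, -4) = -36 + (7 - 1*7**2 + 4*7)*(-7 + 4*(-4) - 7*(-4)**2) = -36 + (7 - 1*49 + 28)*(-7 - 16 - 7*16) = -36 + (7 - 49 + 28)*(-7 - 16 - 112) = -36 - 14*(-135) = -36 + 1890 = 1854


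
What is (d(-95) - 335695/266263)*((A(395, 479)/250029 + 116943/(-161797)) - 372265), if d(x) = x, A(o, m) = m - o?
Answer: 42887577585151604914880/1196820887648191 ≈ 3.5835e+7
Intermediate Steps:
(d(-95) - 335695/266263)*((A(395, 479)/250029 + 116943/(-161797)) - 372265) = (-95 - 335695/266263)*(((479 - 1*395)/250029 + 116943/(-161797)) - 372265) = (-95 - 335695*1/266263)*(((479 - 395)*(1/250029) + 116943*(-1/161797)) - 372265) = (-95 - 335695/266263)*((84*(1/250029) - 116943/161797) - 372265) = -25630680*((28/83343 - 116943/161797) - 372265)/266263 = -25630680*(-9741850133/13484647371 - 372265)/266263 = -25630680/266263*(-5019871995415448/13484647371) = 42887577585151604914880/1196820887648191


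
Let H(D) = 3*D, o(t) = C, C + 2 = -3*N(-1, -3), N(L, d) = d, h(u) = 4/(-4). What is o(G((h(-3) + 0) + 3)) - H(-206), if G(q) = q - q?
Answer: 625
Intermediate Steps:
h(u) = -1 (h(u) = 4*(-1/4) = -1)
C = 7 (C = -2 - 3*(-3) = -2 + 9 = 7)
G(q) = 0
o(t) = 7
o(G((h(-3) + 0) + 3)) - H(-206) = 7 - 3*(-206) = 7 - 1*(-618) = 7 + 618 = 625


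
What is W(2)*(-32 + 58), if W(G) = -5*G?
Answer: -260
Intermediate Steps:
W(2)*(-32 + 58) = (-5*2)*(-32 + 58) = -10*26 = -260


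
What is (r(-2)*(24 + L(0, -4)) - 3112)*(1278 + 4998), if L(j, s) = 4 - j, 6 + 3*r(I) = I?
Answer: -19999520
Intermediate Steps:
r(I) = -2 + I/3
(r(-2)*(24 + L(0, -4)) - 3112)*(1278 + 4998) = ((-2 + (⅓)*(-2))*(24 + (4 - 1*0)) - 3112)*(1278 + 4998) = ((-2 - ⅔)*(24 + (4 + 0)) - 3112)*6276 = (-8*(24 + 4)/3 - 3112)*6276 = (-8/3*28 - 3112)*6276 = (-224/3 - 3112)*6276 = -9560/3*6276 = -19999520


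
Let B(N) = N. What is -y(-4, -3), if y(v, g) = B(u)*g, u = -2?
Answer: -6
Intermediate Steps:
y(v, g) = -2*g
-y(-4, -3) = -(-2)*(-3) = -1*6 = -6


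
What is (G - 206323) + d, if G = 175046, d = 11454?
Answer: -19823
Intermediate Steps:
(G - 206323) + d = (175046 - 206323) + 11454 = -31277 + 11454 = -19823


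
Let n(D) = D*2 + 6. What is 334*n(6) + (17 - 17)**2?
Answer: 6012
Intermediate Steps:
n(D) = 6 + 2*D (n(D) = 2*D + 6 = 6 + 2*D)
334*n(6) + (17 - 17)**2 = 334*(6 + 2*6) + (17 - 17)**2 = 334*(6 + 12) + 0**2 = 334*18 + 0 = 6012 + 0 = 6012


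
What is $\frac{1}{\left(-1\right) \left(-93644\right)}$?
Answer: $\frac{1}{93644} \approx 1.0679 \cdot 10^{-5}$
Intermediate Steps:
$\frac{1}{\left(-1\right) \left(-93644\right)} = \frac{1}{93644}$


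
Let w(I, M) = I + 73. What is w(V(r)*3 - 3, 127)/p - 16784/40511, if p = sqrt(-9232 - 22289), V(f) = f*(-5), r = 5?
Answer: -16784/40511 + 5*I*sqrt(31521)/31521 ≈ -0.41431 + 0.028162*I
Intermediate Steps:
V(f) = -5*f
w(I, M) = 73 + I
p = I*sqrt(31521) (p = sqrt(-31521) = I*sqrt(31521) ≈ 177.54*I)
w(V(r)*3 - 3, 127)/p - 16784/40511 = (73 + (-5*5*3 - 3))/((I*sqrt(31521))) - 16784/40511 = (73 + (-25*3 - 3))*(-I*sqrt(31521)/31521) - 16784*1/40511 = (73 + (-75 - 3))*(-I*sqrt(31521)/31521) - 16784/40511 = (73 - 78)*(-I*sqrt(31521)/31521) - 16784/40511 = -(-5)*I*sqrt(31521)/31521 - 16784/40511 = 5*I*sqrt(31521)/31521 - 16784/40511 = -16784/40511 + 5*I*sqrt(31521)/31521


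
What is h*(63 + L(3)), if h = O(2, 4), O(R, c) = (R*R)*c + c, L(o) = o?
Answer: 1320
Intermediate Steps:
O(R, c) = c + c*R² (O(R, c) = R²*c + c = c*R² + c = c + c*R²)
h = 20 (h = 4*(1 + 2²) = 4*(1 + 4) = 4*5 = 20)
h*(63 + L(3)) = 20*(63 + 3) = 20*66 = 1320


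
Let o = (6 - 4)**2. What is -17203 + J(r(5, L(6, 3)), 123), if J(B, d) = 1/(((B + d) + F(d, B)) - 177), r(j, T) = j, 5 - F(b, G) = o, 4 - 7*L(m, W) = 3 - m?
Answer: -825745/48 ≈ -17203.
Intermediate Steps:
o = 4 (o = 2**2 = 4)
L(m, W) = 1/7 + m/7 (L(m, W) = 4/7 - (3 - m)/7 = 4/7 + (-3/7 + m/7) = 1/7 + m/7)
F(b, G) = 1 (F(b, G) = 5 - 1*4 = 5 - 4 = 1)
J(B, d) = 1/(-176 + B + d) (J(B, d) = 1/(((B + d) + 1) - 177) = 1/((1 + B + d) - 177) = 1/(-176 + B + d))
-17203 + J(r(5, L(6, 3)), 123) = -17203 + 1/(-176 + 5 + 123) = -17203 + 1/(-48) = -17203 - 1/48 = -825745/48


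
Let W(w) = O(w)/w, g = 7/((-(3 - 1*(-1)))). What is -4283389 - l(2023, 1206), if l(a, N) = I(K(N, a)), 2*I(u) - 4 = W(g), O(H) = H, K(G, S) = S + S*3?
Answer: -8566783/2 ≈ -4.2834e+6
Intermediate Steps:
K(G, S) = 4*S (K(G, S) = S + 3*S = 4*S)
g = -7/4 (g = 7/((-(3 + 1))) = 7/((-1*4)) = 7/(-4) = 7*(-1/4) = -7/4 ≈ -1.7500)
W(w) = 1 (W(w) = w/w = 1)
I(u) = 5/2 (I(u) = 2 + (1/2)*1 = 2 + 1/2 = 5/2)
l(a, N) = 5/2
-4283389 - l(2023, 1206) = -4283389 - 1*5/2 = -4283389 - 5/2 = -8566783/2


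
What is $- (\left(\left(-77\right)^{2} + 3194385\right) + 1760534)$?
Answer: $-4960848$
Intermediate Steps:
$- (\left(\left(-77\right)^{2} + 3194385\right) + 1760534) = - (\left(5929 + 3194385\right) + 1760534) = - (3200314 + 1760534) = \left(-1\right) 4960848 = -4960848$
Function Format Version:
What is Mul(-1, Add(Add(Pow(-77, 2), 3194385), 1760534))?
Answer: -4960848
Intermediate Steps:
Mul(-1, Add(Add(Pow(-77, 2), 3194385), 1760534)) = Mul(-1, Add(Add(5929, 3194385), 1760534)) = Mul(-1, Add(3200314, 1760534)) = Mul(-1, 4960848) = -4960848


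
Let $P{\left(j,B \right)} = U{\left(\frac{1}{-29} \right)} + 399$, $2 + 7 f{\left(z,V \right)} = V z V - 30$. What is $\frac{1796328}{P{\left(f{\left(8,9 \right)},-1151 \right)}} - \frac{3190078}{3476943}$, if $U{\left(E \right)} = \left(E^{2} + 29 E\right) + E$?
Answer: $\frac{2625795648857422}{581849026335} \approx 4512.8$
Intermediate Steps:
$U{\left(E \right)} = E^{2} + 30 E$
$f{\left(z,V \right)} = - \frac{32}{7} + \frac{z V^{2}}{7}$ ($f{\left(z,V \right)} = - \frac{2}{7} + \frac{V z V - 30}{7} = - \frac{2}{7} + \frac{z V^{2} - 30}{7} = - \frac{2}{7} + \frac{-30 + z V^{2}}{7} = - \frac{2}{7} + \left(- \frac{30}{7} + \frac{z V^{2}}{7}\right) = - \frac{32}{7} + \frac{z V^{2}}{7}$)
$P{\left(j,B \right)} = \frac{334690}{841}$ ($P{\left(j,B \right)} = \frac{30 + \frac{1}{-29}}{-29} + 399 = - \frac{30 - \frac{1}{29}}{29} + 399 = \left(- \frac{1}{29}\right) \frac{869}{29} + 399 = - \frac{869}{841} + 399 = \frac{334690}{841}$)
$\frac{1796328}{P{\left(f{\left(8,9 \right)},-1151 \right)}} - \frac{3190078}{3476943} = \frac{1796328}{\frac{334690}{841}} - \frac{3190078}{3476943} = 1796328 \cdot \frac{841}{334690} - \frac{3190078}{3476943} = \frac{755355924}{167345} - \frac{3190078}{3476943} = \frac{2625795648857422}{581849026335}$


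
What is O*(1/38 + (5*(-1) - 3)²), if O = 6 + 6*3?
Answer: 29196/19 ≈ 1536.6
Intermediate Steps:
O = 24 (O = 6 + 18 = 24)
O*(1/38 + (5*(-1) - 3)²) = 24*(1/38 + (5*(-1) - 3)²) = 24*(1/38 + (-5 - 3)²) = 24*(1/38 + (-8)²) = 24*(1/38 + 64) = 24*(2433/38) = 29196/19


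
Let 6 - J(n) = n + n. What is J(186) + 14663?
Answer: 14297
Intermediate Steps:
J(n) = 6 - 2*n (J(n) = 6 - (n + n) = 6 - 2*n)
J(186) + 14663 = (6 - 2*186) + 14663 = (6 - 372) + 14663 = -366 + 14663 = 14297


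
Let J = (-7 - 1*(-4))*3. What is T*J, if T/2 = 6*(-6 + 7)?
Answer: -108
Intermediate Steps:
J = -9 (J = (-7 + 4)*3 = -3*3 = -9)
T = 12 (T = 2*(6*(-6 + 7)) = 2*(6*1) = 2*6 = 12)
T*J = 12*(-9) = -108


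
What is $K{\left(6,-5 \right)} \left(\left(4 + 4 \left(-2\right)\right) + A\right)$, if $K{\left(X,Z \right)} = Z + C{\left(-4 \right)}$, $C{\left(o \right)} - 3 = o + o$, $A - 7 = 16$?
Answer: $-190$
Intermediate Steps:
$A = 23$ ($A = 7 + 16 = 23$)
$C{\left(o \right)} = 3 + 2 o$ ($C{\left(o \right)} = 3 + \left(o + o\right) = 3 + 2 o$)
$K{\left(X,Z \right)} = -5 + Z$ ($K{\left(X,Z \right)} = Z + \left(3 + 2 \left(-4\right)\right) = Z + \left(3 - 8\right) = Z - 5 = -5 + Z$)
$K{\left(6,-5 \right)} \left(\left(4 + 4 \left(-2\right)\right) + A\right) = \left(-5 - 5\right) \left(\left(4 + 4 \left(-2\right)\right) + 23\right) = - 10 \left(\left(4 - 8\right) + 23\right) = - 10 \left(-4 + 23\right) = \left(-10\right) 19 = -190$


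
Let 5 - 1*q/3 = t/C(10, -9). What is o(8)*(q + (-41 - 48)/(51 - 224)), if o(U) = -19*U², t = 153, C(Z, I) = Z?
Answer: 31960736/865 ≈ 36949.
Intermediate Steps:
o(U) = -19*U²
q = -309/10 (q = 15 - 459/10 = -309/10 ≈ -30.900)
o(8)*(q + (-41 - 48)/(51 - 224)) = (-19*8²)*(-309/10 + (-41 - 48)/(51 - 224)) = (-19*64)*(-309/10 - 89/(-173)) = -1216*(-309/10 - 89*(-1/173)) = -1216*(-309/10 + 89/173) = -1216*(-52567/1730) = 31960736/865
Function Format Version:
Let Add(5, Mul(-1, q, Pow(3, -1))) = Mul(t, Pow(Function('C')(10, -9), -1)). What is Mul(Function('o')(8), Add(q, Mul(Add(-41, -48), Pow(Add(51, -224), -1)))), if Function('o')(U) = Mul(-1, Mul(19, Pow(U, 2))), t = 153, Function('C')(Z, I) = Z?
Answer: Rational(31960736, 865) ≈ 36949.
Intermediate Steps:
Function('o')(U) = Mul(-19, Pow(U, 2))
q = Rational(-309, 10) (q = Add(15, Mul(-3, Mul(153, Pow(10, -1)))) = Add(15, Mul(-3, Mul(153, Rational(1, 10)))) = Add(15, Mul(-3, Rational(153, 10))) = Add(15, Rational(-459, 10)) = Rational(-309, 10) ≈ -30.900)
Mul(Function('o')(8), Add(q, Mul(Add(-41, -48), Pow(Add(51, -224), -1)))) = Mul(Mul(-19, Pow(8, 2)), Add(Rational(-309, 10), Mul(Add(-41, -48), Pow(Add(51, -224), -1)))) = Mul(Mul(-19, 64), Add(Rational(-309, 10), Mul(-89, Pow(-173, -1)))) = Mul(-1216, Add(Rational(-309, 10), Mul(-89, Rational(-1, 173)))) = Mul(-1216, Add(Rational(-309, 10), Rational(89, 173))) = Mul(-1216, Rational(-52567, 1730)) = Rational(31960736, 865)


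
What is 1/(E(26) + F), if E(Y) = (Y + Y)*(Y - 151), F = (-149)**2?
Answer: 1/15701 ≈ 6.3690e-5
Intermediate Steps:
F = 22201
E(Y) = 2*Y*(-151 + Y) (E(Y) = (2*Y)*(-151 + Y) = 2*Y*(-151 + Y))
1/(E(26) + F) = 1/(2*26*(-151 + 26) + 22201) = 1/(2*26*(-125) + 22201) = 1/(-6500 + 22201) = 1/15701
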